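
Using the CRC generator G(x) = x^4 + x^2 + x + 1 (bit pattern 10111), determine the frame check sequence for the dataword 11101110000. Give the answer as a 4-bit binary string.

1010

Append 4 zeros: 111011100000000. Divide by 10111 (XOR where the leading bit is 1):
  pos 0: 11101 XOR 10111 = 01010
  pos 1: 10101 XOR 10111 = 00010
  pos 4: 10100 XOR 10111 = 00011
  pos 7: 11000 XOR 10111 = 01111
  pos 8: 11110 XOR 10111 = 01001
  pos 9: 10010 XOR 10111 = 00101
Remainder (last 4 bits) = 1010. This is the CRC / FCS.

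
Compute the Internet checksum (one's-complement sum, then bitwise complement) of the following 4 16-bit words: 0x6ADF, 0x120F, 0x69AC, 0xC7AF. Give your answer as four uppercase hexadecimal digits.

One's-complement addition (fold any carry out of bit 15 back into bit 0):
  0x6ADF + 0x120F = 0x07CEE
  0x7CEE + 0x69AC = 0x0E69A
  0xE69A + 0xC7AF = 0x1AE49 → wrap carry → 0xAE4A
One's-complement sum = 0xAE4A.
Checksum = ~0xAE4A & 0xFFFF = 0x51B5.

51B5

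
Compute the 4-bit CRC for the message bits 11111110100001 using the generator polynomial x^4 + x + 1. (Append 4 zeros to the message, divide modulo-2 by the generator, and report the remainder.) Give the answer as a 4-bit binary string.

Append 4 zeros: 111111101000010000. Divide by 10011 (XOR where the leading bit is 1):
  pos 0: 11111 XOR 10011 = 01100
  pos 1: 11001 XOR 10011 = 01010
  pos 2: 10101 XOR 10011 = 00110
  pos 4: 11001 XOR 10011 = 01010
  pos 5: 10100 XOR 10011 = 00111
  pos 7: 11100 XOR 10011 = 01111
  pos 8: 11110 XOR 10011 = 01101
  pos 9: 11011 XOR 10011 = 01000
  pos 10: 10000 XOR 10011 = 00011
  pos 13: 11000 XOR 10011 = 01011
Remainder (last 4 bits) = 1011. This is the CRC / FCS.

1011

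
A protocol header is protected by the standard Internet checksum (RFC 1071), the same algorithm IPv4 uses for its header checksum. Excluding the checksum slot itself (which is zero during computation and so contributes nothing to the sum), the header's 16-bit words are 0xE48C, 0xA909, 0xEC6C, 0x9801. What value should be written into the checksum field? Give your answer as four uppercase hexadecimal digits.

One's-complement addition (fold any carry out of bit 15 back into bit 0):
  0xE48C + 0xA909 = 0x18D95 → wrap carry → 0x8D96
  0x8D96 + 0xEC6C = 0x17A02 → wrap carry → 0x7A03
  0x7A03 + 0x9801 = 0x11204 → wrap carry → 0x1205
One's-complement sum = 0x1205.
Checksum = ~0x1205 & 0xFFFF = 0xEDFA.

EDFA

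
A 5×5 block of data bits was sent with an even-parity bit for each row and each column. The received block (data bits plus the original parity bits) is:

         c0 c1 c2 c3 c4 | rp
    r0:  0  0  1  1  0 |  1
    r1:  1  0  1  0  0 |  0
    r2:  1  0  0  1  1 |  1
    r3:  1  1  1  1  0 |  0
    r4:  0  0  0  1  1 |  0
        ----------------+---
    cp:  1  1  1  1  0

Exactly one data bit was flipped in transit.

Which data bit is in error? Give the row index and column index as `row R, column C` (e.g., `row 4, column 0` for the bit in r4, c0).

row 0, column 3

Recompute each row's even parity and compare to rp:
  r0: data parity 0, sent rp 1 → mismatch
  r1: data parity 0, sent rp 0 → ok
  r2: data parity 1, sent rp 1 → ok
  r3: data parity 0, sent rp 0 → ok
  r4: data parity 0, sent rp 0 → ok
Recompute each column's even parity and compare to cp:
  c0: data parity 1, sent cp 1 → ok
  c1: data parity 1, sent cp 1 → ok
  c2: data parity 1, sent cp 1 → ok
  c3: data parity 0, sent cp 1 → mismatch
  c4: data parity 0, sent cp 0 → ok
Exactly one row (r0) and one column (c3) fail → the flipped bit is at their intersection.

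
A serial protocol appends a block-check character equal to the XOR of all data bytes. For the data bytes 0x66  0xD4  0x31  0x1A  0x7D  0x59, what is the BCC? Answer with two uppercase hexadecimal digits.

BD

XOR the bytes together:
  start with 0x66
  0x66 ⊕ 0xD4 = 0xB2
  0xB2 ⊕ 0x31 = 0x83
  0x83 ⊕ 0x1A = 0x99
  0x99 ⊕ 0x7D = 0xE4
  0xE4 ⊕ 0x59 = 0xBD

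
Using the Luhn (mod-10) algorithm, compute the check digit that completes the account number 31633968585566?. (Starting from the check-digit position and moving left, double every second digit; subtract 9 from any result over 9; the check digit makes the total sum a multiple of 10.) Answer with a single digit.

1

Partial digits right→left: 6 6 5 5 8 5 8 6 9 3 3 6 1 3
Double every second digit counting from the check-digit position (so the 1st, 3rd, 5th, ... of the partial from the right).
  doubled (with −9 where >9): 3 1 7 7 9 6 2 → sum 35
  kept as-is: 6 5 5 6 3 6 3 → sum 34
Total = 35 + 34 = 69.
Check digit = (10 − (69 mod 10)) mod 10 = 1.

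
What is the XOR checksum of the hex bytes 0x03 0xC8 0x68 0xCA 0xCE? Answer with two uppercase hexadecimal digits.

XOR the bytes together:
  start with 0x03
  0x03 ⊕ 0xC8 = 0xCB
  0xCB ⊕ 0x68 = 0xA3
  0xA3 ⊕ 0xCA = 0x69
  0x69 ⊕ 0xCE = 0xA7

A7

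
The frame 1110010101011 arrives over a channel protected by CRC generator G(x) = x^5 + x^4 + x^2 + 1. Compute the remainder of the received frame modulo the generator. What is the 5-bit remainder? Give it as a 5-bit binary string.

Modulo-2 division of 1110010101011 by 110101:
  pos 0: 111001 XOR 110101 = 001100
  pos 2: 110001 XOR 110101 = 000100
  pos 5: 100010 XOR 110101 = 010111
  pos 6: 101111 XOR 110101 = 011010
  pos 7: 110101 XOR 110101 = 000000
Remainder = 00000 (zero — the frame passes the CRC check).

00000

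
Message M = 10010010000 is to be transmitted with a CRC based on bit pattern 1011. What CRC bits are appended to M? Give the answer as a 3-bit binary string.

111

Append 3 zeros: 10010010000000. Divide by 1011 (XOR where the leading bit is 1):
  pos 0: 1001 XOR 1011 = 0010
  pos 2: 1000 XOR 1011 = 0011
  pos 4: 1110 XOR 1011 = 0101
  pos 5: 1010 XOR 1011 = 0001
  pos 8: 1000 XOR 1011 = 0011
  pos 10: 1100 XOR 1011 = 0111
Remainder (last 3 bits) = 111. This is the CRC / FCS.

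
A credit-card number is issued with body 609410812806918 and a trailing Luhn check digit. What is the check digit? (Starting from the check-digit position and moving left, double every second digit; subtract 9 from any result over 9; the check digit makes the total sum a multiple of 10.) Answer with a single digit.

9

Partial digits right→left: 8 1 9 6 0 8 2 1 8 0 1 4 9 0 6
Double every second digit counting from the check-digit position (so the 1st, 3rd, 5th, ... of the partial from the right).
  doubled (with −9 where >9): 7 9 0 4 7 2 9 3 → sum 41
  kept as-is: 1 6 8 1 0 4 0 → sum 20
Total = 41 + 20 = 61.
Check digit = (10 − (61 mod 10)) mod 10 = 9.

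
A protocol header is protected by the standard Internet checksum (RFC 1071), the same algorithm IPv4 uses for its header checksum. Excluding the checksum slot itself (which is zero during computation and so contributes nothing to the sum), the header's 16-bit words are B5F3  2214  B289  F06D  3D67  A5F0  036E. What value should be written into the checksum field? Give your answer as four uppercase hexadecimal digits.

One's-complement addition (fold any carry out of bit 15 back into bit 0):
  0xB5F3 + 0x2214 = 0x0D807
  0xD807 + 0xB289 = 0x18A90 → wrap carry → 0x8A91
  0x8A91 + 0xF06D = 0x17AFE → wrap carry → 0x7AFF
  0x7AFF + 0x3D67 = 0x0B866
  0xB866 + 0xA5F0 = 0x15E56 → wrap carry → 0x5E57
  0x5E57 + 0x036E = 0x061C5
One's-complement sum = 0x61C5.
Checksum = ~0x61C5 & 0xFFFF = 0x9E3A.

9E3A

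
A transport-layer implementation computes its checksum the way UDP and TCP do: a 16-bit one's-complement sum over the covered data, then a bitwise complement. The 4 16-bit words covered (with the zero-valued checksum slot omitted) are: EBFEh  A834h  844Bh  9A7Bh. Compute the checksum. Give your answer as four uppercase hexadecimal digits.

One's-complement addition (fold any carry out of bit 15 back into bit 0):
  0xEBFE + 0xA834 = 0x19432 → wrap carry → 0x9433
  0x9433 + 0x844B = 0x1187E → wrap carry → 0x187F
  0x187F + 0x9A7B = 0x0B2FA
One's-complement sum = 0xB2FA.
Checksum = ~0xB2FA & 0xFFFF = 0x4D05.

4D05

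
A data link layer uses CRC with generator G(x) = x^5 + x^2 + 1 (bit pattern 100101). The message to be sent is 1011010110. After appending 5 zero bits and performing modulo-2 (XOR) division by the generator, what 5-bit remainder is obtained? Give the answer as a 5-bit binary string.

10000

Append 5 zeros: 101101011000000. Divide by 100101 (XOR where the leading bit is 1):
  pos 0: 101101 XOR 100101 = 001000
  pos 2: 100001 XOR 100101 = 000100
  pos 5: 100100 XOR 100101 = 000001
Remainder (last 5 bits) = 10000. This is the CRC / FCS.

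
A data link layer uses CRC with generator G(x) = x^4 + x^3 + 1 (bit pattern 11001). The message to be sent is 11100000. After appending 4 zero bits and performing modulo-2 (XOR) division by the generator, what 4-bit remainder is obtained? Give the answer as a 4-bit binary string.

Append 4 zeros: 111000000000. Divide by 11001 (XOR where the leading bit is 1):
  pos 0: 11100 XOR 11001 = 00101
  pos 2: 10100 XOR 11001 = 01101
  pos 3: 11010 XOR 11001 = 00011
  pos 6: 11000 XOR 11001 = 00001
Remainder (last 4 bits) = 0010. This is the CRC / FCS.

0010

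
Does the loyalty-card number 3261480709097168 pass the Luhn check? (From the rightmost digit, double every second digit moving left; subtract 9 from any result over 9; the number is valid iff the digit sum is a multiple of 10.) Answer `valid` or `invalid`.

valid

From the right, keep odd positions and double even positions (subtract 9 from any doubled value over 9):
  doubled (positions 2,4,...): 3 5 0 0 0 8 3 6 → sum 25
  kept (positions 1,3,...): 8 1 9 9 7 8 1 2 → sum 45
Total = 70.
70 mod 10 = 0, so the number is valid.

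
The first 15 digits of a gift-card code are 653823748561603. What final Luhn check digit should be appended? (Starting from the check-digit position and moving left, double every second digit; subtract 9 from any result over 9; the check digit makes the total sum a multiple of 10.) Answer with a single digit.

Partial digits right→left: 3 0 6 1 6 5 8 4 7 3 2 8 3 5 6
Double every second digit counting from the check-digit position (so the 1st, 3rd, 5th, ... of the partial from the right).
  doubled (with −9 where >9): 6 3 3 7 5 4 6 3 → sum 37
  kept as-is: 0 1 5 4 3 8 5 → sum 26
Total = 37 + 26 = 63.
Check digit = (10 − (63 mod 10)) mod 10 = 7.

7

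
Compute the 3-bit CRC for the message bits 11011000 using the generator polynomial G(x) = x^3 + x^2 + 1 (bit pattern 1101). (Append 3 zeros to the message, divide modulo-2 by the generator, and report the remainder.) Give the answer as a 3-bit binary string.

110

Append 3 zeros: 11011000000. Divide by 1101 (XOR where the leading bit is 1):
  pos 0: 1101 XOR 1101 = 0000
  pos 4: 1000 XOR 1101 = 0101
  pos 5: 1010 XOR 1101 = 0111
  pos 6: 1110 XOR 1101 = 0011
Remainder (last 3 bits) = 110. This is the CRC / FCS.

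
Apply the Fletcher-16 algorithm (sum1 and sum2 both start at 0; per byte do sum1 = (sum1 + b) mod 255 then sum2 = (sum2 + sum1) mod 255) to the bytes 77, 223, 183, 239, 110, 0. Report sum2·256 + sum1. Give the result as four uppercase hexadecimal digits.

Running sums (mod 255):
  after byte 0 (77): sum1=77, sum2=77
  after byte 1 (223): sum1=45, sum2=122
  after byte 2 (183): sum1=228, sum2=95
  after byte 3 (239): sum1=212, sum2=52
  after byte 4 (110): sum1=67, sum2=119
  after byte 5 (0): sum1=67, sum2=186
Checksum = sum2·256 + sum1 = 186·256 + 67 = 47683 = 0xBA43.

BA43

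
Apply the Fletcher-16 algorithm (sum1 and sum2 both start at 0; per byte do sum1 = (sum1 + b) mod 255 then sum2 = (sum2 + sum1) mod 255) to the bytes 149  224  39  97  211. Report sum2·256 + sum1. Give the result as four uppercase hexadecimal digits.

7BD2

Running sums (mod 255):
  after byte 0 (149): sum1=149, sum2=149
  after byte 1 (224): sum1=118, sum2=12
  after byte 2 (39): sum1=157, sum2=169
  after byte 3 (97): sum1=254, sum2=168
  after byte 4 (211): sum1=210, sum2=123
Checksum = sum2·256 + sum1 = 123·256 + 210 = 31698 = 0x7BD2.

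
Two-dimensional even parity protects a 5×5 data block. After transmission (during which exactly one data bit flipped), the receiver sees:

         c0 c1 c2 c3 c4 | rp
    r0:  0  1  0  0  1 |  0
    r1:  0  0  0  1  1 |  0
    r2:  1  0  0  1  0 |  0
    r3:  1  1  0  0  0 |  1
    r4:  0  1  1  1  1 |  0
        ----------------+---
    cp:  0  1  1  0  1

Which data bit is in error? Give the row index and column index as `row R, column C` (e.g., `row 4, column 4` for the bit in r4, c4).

row 3, column 3

Recompute each row's even parity and compare to rp:
  r0: data parity 0, sent rp 0 → ok
  r1: data parity 0, sent rp 0 → ok
  r2: data parity 0, sent rp 0 → ok
  r3: data parity 0, sent rp 1 → mismatch
  r4: data parity 0, sent rp 0 → ok
Recompute each column's even parity and compare to cp:
  c0: data parity 0, sent cp 0 → ok
  c1: data parity 1, sent cp 1 → ok
  c2: data parity 1, sent cp 1 → ok
  c3: data parity 1, sent cp 0 → mismatch
  c4: data parity 1, sent cp 1 → ok
Exactly one row (r3) and one column (c3) fail → the flipped bit is at their intersection.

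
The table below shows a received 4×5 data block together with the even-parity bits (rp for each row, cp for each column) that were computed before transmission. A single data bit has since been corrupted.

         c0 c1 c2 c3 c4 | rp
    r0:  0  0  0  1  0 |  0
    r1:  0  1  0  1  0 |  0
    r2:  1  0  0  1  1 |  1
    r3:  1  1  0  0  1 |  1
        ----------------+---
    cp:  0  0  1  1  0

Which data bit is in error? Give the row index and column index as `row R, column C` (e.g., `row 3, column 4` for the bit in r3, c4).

Recompute each row's even parity and compare to rp:
  r0: data parity 1, sent rp 0 → mismatch
  r1: data parity 0, sent rp 0 → ok
  r2: data parity 1, sent rp 1 → ok
  r3: data parity 1, sent rp 1 → ok
Recompute each column's even parity and compare to cp:
  c0: data parity 0, sent cp 0 → ok
  c1: data parity 0, sent cp 0 → ok
  c2: data parity 0, sent cp 1 → mismatch
  c3: data parity 1, sent cp 1 → ok
  c4: data parity 0, sent cp 0 → ok
Exactly one row (r0) and one column (c2) fail → the flipped bit is at their intersection.

row 0, column 2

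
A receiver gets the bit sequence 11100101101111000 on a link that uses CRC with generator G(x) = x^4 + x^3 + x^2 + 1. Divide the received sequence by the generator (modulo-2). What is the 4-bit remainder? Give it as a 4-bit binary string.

Modulo-2 division of 11100101101111000 by 11101:
  pos 0: 11100 XOR 11101 = 00001
  pos 4: 11011 XOR 11101 = 00110
  pos 6: 11001 XOR 11101 = 00100
  pos 8: 10011 XOR 11101 = 01110
  pos 9: 11101 XOR 11101 = 00000
Remainder = 0000 (zero — the frame passes the CRC check).

0000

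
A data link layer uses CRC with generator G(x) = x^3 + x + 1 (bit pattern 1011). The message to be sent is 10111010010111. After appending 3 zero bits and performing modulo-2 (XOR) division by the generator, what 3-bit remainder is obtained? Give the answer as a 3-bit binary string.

Append 3 zeros: 10111010010111000. Divide by 1011 (XOR where the leading bit is 1):
  pos 0: 1011 XOR 1011 = 0000
  pos 4: 1010 XOR 1011 = 0001
  pos 7: 1010 XOR 1011 = 0001
  pos 10: 1111 XOR 1011 = 0100
  pos 11: 1000 XOR 1011 = 0011
  pos 13: 1100 XOR 1011 = 0111
Remainder (last 3 bits) = 111. This is the CRC / FCS.

111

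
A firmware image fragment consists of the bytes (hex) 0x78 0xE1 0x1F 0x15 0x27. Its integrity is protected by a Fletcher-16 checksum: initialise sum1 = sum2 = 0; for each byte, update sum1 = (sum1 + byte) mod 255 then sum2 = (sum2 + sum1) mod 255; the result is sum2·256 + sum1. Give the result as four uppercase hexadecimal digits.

90B5

Running sums (mod 255):
  after byte 0 (0x78): sum1=120, sum2=120
  after byte 1 (0xE1): sum1=90, sum2=210
  after byte 2 (0x1F): sum1=121, sum2=76
  after byte 3 (0x15): sum1=142, sum2=218
  after byte 4 (0x27): sum1=181, sum2=144
Checksum = sum2·256 + sum1 = 144·256 + 181 = 37045 = 0x90B5.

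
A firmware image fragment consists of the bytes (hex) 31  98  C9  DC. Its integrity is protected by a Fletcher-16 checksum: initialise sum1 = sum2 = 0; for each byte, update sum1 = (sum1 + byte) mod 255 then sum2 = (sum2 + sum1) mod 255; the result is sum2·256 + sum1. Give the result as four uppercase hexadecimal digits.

FE70

Running sums (mod 255):
  after byte 0 (31): sum1=49, sum2=49
  after byte 1 (98): sum1=201, sum2=250
  after byte 2 (C9): sum1=147, sum2=142
  after byte 3 (DC): sum1=112, sum2=254
Checksum = sum2·256 + sum1 = 254·256 + 112 = 65136 = 0xFE70.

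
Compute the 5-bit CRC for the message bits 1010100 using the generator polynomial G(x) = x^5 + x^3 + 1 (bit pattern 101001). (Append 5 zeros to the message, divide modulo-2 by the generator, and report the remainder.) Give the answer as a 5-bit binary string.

11111

Append 5 zeros: 101010000000. Divide by 101001 (XOR where the leading bit is 1):
  pos 0: 101010 XOR 101001 = 000011
  pos 4: 110000 XOR 101001 = 011001
  pos 5: 110010 XOR 101001 = 011011
  pos 6: 110110 XOR 101001 = 011111
Remainder (last 5 bits) = 11111. This is the CRC / FCS.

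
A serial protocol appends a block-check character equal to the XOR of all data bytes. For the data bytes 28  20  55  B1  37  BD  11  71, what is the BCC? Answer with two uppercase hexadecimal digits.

06

XOR the bytes together:
  start with 0x28
  0x28 ⊕ 0x20 = 0x08
  0x08 ⊕ 0x55 = 0x5D
  0x5D ⊕ 0xB1 = 0xEC
  0xEC ⊕ 0x37 = 0xDB
  0xDB ⊕ 0xBD = 0x66
  0x66 ⊕ 0x11 = 0x77
  0x77 ⊕ 0x71 = 0x06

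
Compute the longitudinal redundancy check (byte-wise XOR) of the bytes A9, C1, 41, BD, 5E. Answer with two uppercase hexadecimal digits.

CA

XOR the bytes together:
  start with 0xA9
  0xA9 ⊕ 0xC1 = 0x68
  0x68 ⊕ 0x41 = 0x29
  0x29 ⊕ 0xBD = 0x94
  0x94 ⊕ 0x5E = 0xCA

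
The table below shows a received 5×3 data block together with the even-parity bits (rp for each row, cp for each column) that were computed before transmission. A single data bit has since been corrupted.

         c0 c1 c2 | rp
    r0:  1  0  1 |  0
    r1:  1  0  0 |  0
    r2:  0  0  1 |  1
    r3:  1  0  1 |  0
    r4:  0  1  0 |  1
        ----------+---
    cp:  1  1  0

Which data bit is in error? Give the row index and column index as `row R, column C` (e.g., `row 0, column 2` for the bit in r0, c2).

Recompute each row's even parity and compare to rp:
  r0: data parity 0, sent rp 0 → ok
  r1: data parity 1, sent rp 0 → mismatch
  r2: data parity 1, sent rp 1 → ok
  r3: data parity 0, sent rp 0 → ok
  r4: data parity 1, sent rp 1 → ok
Recompute each column's even parity and compare to cp:
  c0: data parity 1, sent cp 1 → ok
  c1: data parity 1, sent cp 1 → ok
  c2: data parity 1, sent cp 0 → mismatch
Exactly one row (r1) and one column (c2) fail → the flipped bit is at their intersection.

row 1, column 2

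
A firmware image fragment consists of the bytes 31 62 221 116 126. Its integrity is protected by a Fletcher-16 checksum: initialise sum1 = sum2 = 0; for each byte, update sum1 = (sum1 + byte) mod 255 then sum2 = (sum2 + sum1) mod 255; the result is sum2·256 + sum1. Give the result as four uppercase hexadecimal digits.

952E

Running sums (mod 255):
  after byte 0 (31): sum1=31, sum2=31
  after byte 1 (62): sum1=93, sum2=124
  after byte 2 (221): sum1=59, sum2=183
  after byte 3 (116): sum1=175, sum2=103
  after byte 4 (126): sum1=46, sum2=149
Checksum = sum2·256 + sum1 = 149·256 + 46 = 38190 = 0x952E.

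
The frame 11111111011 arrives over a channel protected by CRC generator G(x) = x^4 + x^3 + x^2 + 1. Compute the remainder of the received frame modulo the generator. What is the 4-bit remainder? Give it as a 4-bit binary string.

0000

Modulo-2 division of 11111111011 by 11101:
  pos 0: 11111 XOR 11101 = 00010
  pos 3: 10111 XOR 11101 = 01010
  pos 4: 10100 XOR 11101 = 01001
  pos 5: 10011 XOR 11101 = 01110
  pos 6: 11101 XOR 11101 = 00000
Remainder = 0000 (zero — the frame passes the CRC check).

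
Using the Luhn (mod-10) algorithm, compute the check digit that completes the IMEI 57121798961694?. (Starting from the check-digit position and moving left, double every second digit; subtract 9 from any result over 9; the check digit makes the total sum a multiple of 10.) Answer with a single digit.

Partial digits right→left: 4 9 6 1 6 9 8 9 7 1 2 1 7 5
Double every second digit counting from the check-digit position (so the 1st, 3rd, 5th, ... of the partial from the right).
  doubled (with −9 where >9): 8 3 3 7 5 4 5 → sum 35
  kept as-is: 9 1 9 9 1 1 5 → sum 35
Total = 35 + 35 = 70.
Check digit = (10 − (70 mod 10)) mod 10 = 0.

0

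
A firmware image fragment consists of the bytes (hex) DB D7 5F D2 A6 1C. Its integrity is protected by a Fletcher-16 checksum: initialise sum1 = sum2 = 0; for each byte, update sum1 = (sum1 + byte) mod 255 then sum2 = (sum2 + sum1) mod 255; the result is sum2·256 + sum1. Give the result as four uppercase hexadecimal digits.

Running sums (mod 255):
  after byte 0 (DB): sum1=219, sum2=219
  after byte 1 (D7): sum1=179, sum2=143
  after byte 2 (5F): sum1=19, sum2=162
  after byte 3 (D2): sum1=229, sum2=136
  after byte 4 (A6): sum1=140, sum2=21
  after byte 5 (1C): sum1=168, sum2=189
Checksum = sum2·256 + sum1 = 189·256 + 168 = 48552 = 0xBDA8.

BDA8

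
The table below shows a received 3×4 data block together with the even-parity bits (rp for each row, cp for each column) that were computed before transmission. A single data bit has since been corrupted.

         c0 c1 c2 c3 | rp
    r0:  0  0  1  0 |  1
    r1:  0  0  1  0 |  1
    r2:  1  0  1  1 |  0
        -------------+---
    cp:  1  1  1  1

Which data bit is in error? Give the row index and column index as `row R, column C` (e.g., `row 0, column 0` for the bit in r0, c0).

row 2, column 1

Recompute each row's even parity and compare to rp:
  r0: data parity 1, sent rp 1 → ok
  r1: data parity 1, sent rp 1 → ok
  r2: data parity 1, sent rp 0 → mismatch
Recompute each column's even parity and compare to cp:
  c0: data parity 1, sent cp 1 → ok
  c1: data parity 0, sent cp 1 → mismatch
  c2: data parity 1, sent cp 1 → ok
  c3: data parity 1, sent cp 1 → ok
Exactly one row (r2) and one column (c1) fail → the flipped bit is at their intersection.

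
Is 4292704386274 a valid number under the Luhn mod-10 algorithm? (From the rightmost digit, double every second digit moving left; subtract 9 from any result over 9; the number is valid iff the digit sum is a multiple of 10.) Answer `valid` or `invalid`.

valid

From the right, keep odd positions and double even positions (subtract 9 from any doubled value over 9):
  doubled (positions 2,4,...): 5 3 6 0 4 4 → sum 22
  kept (positions 1,3,...): 4 2 8 4 7 9 4 → sum 38
Total = 60.
60 mod 10 = 0, so the number is valid.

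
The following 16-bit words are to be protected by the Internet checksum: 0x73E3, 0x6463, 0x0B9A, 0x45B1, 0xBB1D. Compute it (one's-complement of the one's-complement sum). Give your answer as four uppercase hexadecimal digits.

1B50

One's-complement addition (fold any carry out of bit 15 back into bit 0):
  0x73E3 + 0x6463 = 0x0D846
  0xD846 + 0x0B9A = 0x0E3E0
  0xE3E0 + 0x45B1 = 0x12991 → wrap carry → 0x2992
  0x2992 + 0xBB1D = 0x0E4AF
One's-complement sum = 0xE4AF.
Checksum = ~0xE4AF & 0xFFFF = 0x1B50.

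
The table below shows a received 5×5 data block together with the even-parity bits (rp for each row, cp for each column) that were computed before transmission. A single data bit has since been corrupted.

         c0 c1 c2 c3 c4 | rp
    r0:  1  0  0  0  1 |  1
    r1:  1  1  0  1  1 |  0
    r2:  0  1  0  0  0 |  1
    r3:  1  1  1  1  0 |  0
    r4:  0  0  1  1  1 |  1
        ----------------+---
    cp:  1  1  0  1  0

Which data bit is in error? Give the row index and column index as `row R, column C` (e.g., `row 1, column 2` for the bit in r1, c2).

Recompute each row's even parity and compare to rp:
  r0: data parity 0, sent rp 1 → mismatch
  r1: data parity 0, sent rp 0 → ok
  r2: data parity 1, sent rp 1 → ok
  r3: data parity 0, sent rp 0 → ok
  r4: data parity 1, sent rp 1 → ok
Recompute each column's even parity and compare to cp:
  c0: data parity 1, sent cp 1 → ok
  c1: data parity 1, sent cp 1 → ok
  c2: data parity 0, sent cp 0 → ok
  c3: data parity 1, sent cp 1 → ok
  c4: data parity 1, sent cp 0 → mismatch
Exactly one row (r0) and one column (c4) fail → the flipped bit is at their intersection.

row 0, column 4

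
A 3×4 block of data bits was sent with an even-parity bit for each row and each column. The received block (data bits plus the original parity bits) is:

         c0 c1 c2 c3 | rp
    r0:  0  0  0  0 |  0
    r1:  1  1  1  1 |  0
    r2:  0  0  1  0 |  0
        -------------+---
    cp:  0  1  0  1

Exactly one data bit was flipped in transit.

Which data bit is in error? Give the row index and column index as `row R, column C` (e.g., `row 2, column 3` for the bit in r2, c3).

Recompute each row's even parity and compare to rp:
  r0: data parity 0, sent rp 0 → ok
  r1: data parity 0, sent rp 0 → ok
  r2: data parity 1, sent rp 0 → mismatch
Recompute each column's even parity and compare to cp:
  c0: data parity 1, sent cp 0 → mismatch
  c1: data parity 1, sent cp 1 → ok
  c2: data parity 0, sent cp 0 → ok
  c3: data parity 1, sent cp 1 → ok
Exactly one row (r2) and one column (c0) fail → the flipped bit is at their intersection.

row 2, column 0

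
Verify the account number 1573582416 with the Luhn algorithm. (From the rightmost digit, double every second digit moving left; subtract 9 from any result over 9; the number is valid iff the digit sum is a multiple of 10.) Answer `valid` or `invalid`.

valid

From the right, keep odd positions and double even positions (subtract 9 from any doubled value over 9):
  doubled (positions 2,4,...): 2 4 1 5 2 → sum 14
  kept (positions 1,3,...): 6 4 8 3 5 → sum 26
Total = 40.
40 mod 10 = 0, so the number is valid.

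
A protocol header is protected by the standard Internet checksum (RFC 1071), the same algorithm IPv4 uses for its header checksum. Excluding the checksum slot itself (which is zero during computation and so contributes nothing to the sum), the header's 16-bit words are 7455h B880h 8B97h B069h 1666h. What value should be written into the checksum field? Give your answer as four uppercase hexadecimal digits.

80C2

One's-complement addition (fold any carry out of bit 15 back into bit 0):
  0x7455 + 0xB880 = 0x12CD5 → wrap carry → 0x2CD6
  0x2CD6 + 0x8B97 = 0x0B86D
  0xB86D + 0xB069 = 0x168D6 → wrap carry → 0x68D7
  0x68D7 + 0x1666 = 0x07F3D
One's-complement sum = 0x7F3D.
Checksum = ~0x7F3D & 0xFFFF = 0x80C2.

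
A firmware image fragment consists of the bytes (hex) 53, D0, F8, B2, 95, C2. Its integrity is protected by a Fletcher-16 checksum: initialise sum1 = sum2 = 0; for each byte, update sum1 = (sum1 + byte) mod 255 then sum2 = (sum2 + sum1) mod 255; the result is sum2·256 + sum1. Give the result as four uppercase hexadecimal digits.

Running sums (mod 255):
  after byte 0 (53): sum1=83, sum2=83
  after byte 1 (D0): sum1=36, sum2=119
  after byte 2 (F8): sum1=29, sum2=148
  after byte 3 (B2): sum1=207, sum2=100
  after byte 4 (95): sum1=101, sum2=201
  after byte 5 (C2): sum1=40, sum2=241
Checksum = sum2·256 + sum1 = 241·256 + 40 = 61736 = 0xF128.

F128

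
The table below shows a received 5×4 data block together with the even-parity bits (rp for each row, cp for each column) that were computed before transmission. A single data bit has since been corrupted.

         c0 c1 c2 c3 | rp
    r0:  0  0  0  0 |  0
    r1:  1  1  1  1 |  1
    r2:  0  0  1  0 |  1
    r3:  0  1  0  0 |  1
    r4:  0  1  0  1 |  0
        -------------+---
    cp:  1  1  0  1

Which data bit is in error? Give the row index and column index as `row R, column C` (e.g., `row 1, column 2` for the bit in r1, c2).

Recompute each row's even parity and compare to rp:
  r0: data parity 0, sent rp 0 → ok
  r1: data parity 0, sent rp 1 → mismatch
  r2: data parity 1, sent rp 1 → ok
  r3: data parity 1, sent rp 1 → ok
  r4: data parity 0, sent rp 0 → ok
Recompute each column's even parity and compare to cp:
  c0: data parity 1, sent cp 1 → ok
  c1: data parity 1, sent cp 1 → ok
  c2: data parity 0, sent cp 0 → ok
  c3: data parity 0, sent cp 1 → mismatch
Exactly one row (r1) and one column (c3) fail → the flipped bit is at their intersection.

row 1, column 3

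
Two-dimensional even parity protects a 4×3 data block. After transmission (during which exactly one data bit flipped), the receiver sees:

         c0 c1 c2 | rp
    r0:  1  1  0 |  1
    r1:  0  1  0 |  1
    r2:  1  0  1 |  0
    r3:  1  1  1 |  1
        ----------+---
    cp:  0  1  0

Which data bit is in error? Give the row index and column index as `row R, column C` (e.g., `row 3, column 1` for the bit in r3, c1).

row 0, column 0

Recompute each row's even parity and compare to rp:
  r0: data parity 0, sent rp 1 → mismatch
  r1: data parity 1, sent rp 1 → ok
  r2: data parity 0, sent rp 0 → ok
  r3: data parity 1, sent rp 1 → ok
Recompute each column's even parity and compare to cp:
  c0: data parity 1, sent cp 0 → mismatch
  c1: data parity 1, sent cp 1 → ok
  c2: data parity 0, sent cp 0 → ok
Exactly one row (r0) and one column (c0) fail → the flipped bit is at their intersection.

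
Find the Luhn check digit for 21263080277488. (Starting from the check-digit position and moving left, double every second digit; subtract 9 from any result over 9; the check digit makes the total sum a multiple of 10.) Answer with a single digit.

3

Partial digits right→left: 8 8 4 7 7 2 0 8 0 3 6 2 1 2
Double every second digit counting from the check-digit position (so the 1st, 3rd, 5th, ... of the partial from the right).
  doubled (with −9 where >9): 7 8 5 0 0 3 2 → sum 25
  kept as-is: 8 7 2 8 3 2 2 → sum 32
Total = 25 + 32 = 57.
Check digit = (10 − (57 mod 10)) mod 10 = 3.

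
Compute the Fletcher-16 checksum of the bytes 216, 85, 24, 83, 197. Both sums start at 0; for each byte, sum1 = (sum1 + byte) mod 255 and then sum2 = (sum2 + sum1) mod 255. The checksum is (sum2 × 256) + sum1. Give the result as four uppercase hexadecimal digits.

Running sums (mod 255):
  after byte 0 (216): sum1=216, sum2=216
  after byte 1 (85): sum1=46, sum2=7
  after byte 2 (24): sum1=70, sum2=77
  after byte 3 (83): sum1=153, sum2=230
  after byte 4 (197): sum1=95, sum2=70
Checksum = sum2·256 + sum1 = 70·256 + 95 = 18015 = 0x465F.

465F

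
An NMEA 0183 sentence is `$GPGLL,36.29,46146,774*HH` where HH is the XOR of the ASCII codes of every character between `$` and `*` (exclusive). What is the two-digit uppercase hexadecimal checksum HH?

59

XOR the ASCII codes of the payload characters:
  'G' = 0x47 → acc = 0x47
  'P' = 0x50 → acc = 0x17
  'G' = 0x47 → acc = 0x50
  'L' = 0x4C → acc = 0x1C
  'L' = 0x4C → acc = 0x50
  ',' = 0x2C → acc = 0x7C
  '3' = 0x33 → acc = 0x4F
  '6' = 0x36 → acc = 0x79
  '.' = 0x2E → acc = 0x57
  '2' = 0x32 → acc = 0x65
  '9' = 0x39 → acc = 0x5C
  ',' = 0x2C → acc = 0x70
  '4' = 0x34 → acc = 0x44
  '6' = 0x36 → acc = 0x72
  '1' = 0x31 → acc = 0x43
  '4' = 0x34 → acc = 0x77
  '6' = 0x36 → acc = 0x41
  ',' = 0x2C → acc = 0x6D
  '7' = 0x37 → acc = 0x5A
  '7' = 0x37 → acc = 0x6D
  '4' = 0x34 → acc = 0x59
Checksum = 0x59.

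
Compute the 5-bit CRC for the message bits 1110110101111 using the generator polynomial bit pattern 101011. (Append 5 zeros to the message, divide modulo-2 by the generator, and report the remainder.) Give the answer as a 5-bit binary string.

00101

Append 5 zeros: 111011010111100000. Divide by 101011 (XOR where the leading bit is 1):
  pos 0: 111011 XOR 101011 = 010000
  pos 1: 100000 XOR 101011 = 001011
  pos 3: 101110 XOR 101011 = 000101
  pos 6: 101111 XOR 101011 = 000100
  pos 9: 100100 XOR 101011 = 001111
  pos 11: 111100 XOR 101011 = 010111
  pos 12: 101110 XOR 101011 = 000101
Remainder (last 5 bits) = 00101. This is the CRC / FCS.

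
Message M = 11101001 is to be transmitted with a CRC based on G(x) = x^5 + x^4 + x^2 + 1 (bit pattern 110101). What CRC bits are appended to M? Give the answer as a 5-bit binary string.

Append 5 zeros: 1110100100000. Divide by 110101 (XOR where the leading bit is 1):
  pos 0: 111010 XOR 110101 = 001111
  pos 2: 111101 XOR 110101 = 001000
  pos 4: 100000 XOR 110101 = 010101
  pos 5: 101010 XOR 110101 = 011111
  pos 6: 111110 XOR 110101 = 001011
Remainder (last 5 bits) = 10110. This is the CRC / FCS.

10110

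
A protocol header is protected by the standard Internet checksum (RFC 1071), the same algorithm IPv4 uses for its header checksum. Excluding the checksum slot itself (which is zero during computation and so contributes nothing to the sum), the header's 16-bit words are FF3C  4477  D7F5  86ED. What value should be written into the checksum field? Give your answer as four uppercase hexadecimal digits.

One's-complement addition (fold any carry out of bit 15 back into bit 0):
  0xFF3C + 0x4477 = 0x143B3 → wrap carry → 0x43B4
  0x43B4 + 0xD7F5 = 0x11BA9 → wrap carry → 0x1BAA
  0x1BAA + 0x86ED = 0x0A297
One's-complement sum = 0xA297.
Checksum = ~0xA297 & 0xFFFF = 0x5D68.

5D68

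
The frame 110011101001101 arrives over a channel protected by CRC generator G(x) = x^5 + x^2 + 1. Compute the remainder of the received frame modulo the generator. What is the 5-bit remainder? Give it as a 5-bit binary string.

Modulo-2 division of 110011101001101 by 100101:
  pos 0: 110011 XOR 100101 = 010110
  pos 1: 101101 XOR 100101 = 001000
  pos 3: 100001 XOR 100101 = 000100
  pos 6: 100001 XOR 100101 = 000100
  pos 9: 100101 XOR 100101 = 000000
Remainder = 00000 (zero — the frame passes the CRC check).

00000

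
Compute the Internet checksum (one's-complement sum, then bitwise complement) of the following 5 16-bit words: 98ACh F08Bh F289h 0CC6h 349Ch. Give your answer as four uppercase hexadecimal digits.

42DB

One's-complement addition (fold any carry out of bit 15 back into bit 0):
  0x98AC + 0xF08B = 0x18937 → wrap carry → 0x8938
  0x8938 + 0xF289 = 0x17BC1 → wrap carry → 0x7BC2
  0x7BC2 + 0x0CC6 = 0x08888
  0x8888 + 0x349C = 0x0BD24
One's-complement sum = 0xBD24.
Checksum = ~0xBD24 & 0xFFFF = 0x42DB.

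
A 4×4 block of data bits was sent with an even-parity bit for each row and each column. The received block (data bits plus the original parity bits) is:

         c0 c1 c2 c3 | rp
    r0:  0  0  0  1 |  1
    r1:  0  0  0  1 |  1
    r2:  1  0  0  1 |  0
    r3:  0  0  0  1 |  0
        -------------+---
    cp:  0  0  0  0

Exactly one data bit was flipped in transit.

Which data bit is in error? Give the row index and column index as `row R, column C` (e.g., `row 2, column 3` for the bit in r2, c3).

Recompute each row's even parity and compare to rp:
  r0: data parity 1, sent rp 1 → ok
  r1: data parity 1, sent rp 1 → ok
  r2: data parity 0, sent rp 0 → ok
  r3: data parity 1, sent rp 0 → mismatch
Recompute each column's even parity and compare to cp:
  c0: data parity 1, sent cp 0 → mismatch
  c1: data parity 0, sent cp 0 → ok
  c2: data parity 0, sent cp 0 → ok
  c3: data parity 0, sent cp 0 → ok
Exactly one row (r3) and one column (c0) fail → the flipped bit is at their intersection.

row 3, column 0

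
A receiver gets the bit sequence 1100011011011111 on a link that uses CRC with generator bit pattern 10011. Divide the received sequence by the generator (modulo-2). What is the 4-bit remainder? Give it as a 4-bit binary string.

Modulo-2 division of 1100011011011111 by 10011:
  pos 0: 11000 XOR 10011 = 01011
  pos 1: 10111 XOR 10011 = 00100
  pos 3: 10010 XOR 10011 = 00001
  pos 7: 11101 XOR 10011 = 01110
  pos 8: 11101 XOR 10011 = 01110
  pos 9: 11101 XOR 10011 = 01110
  pos 10: 11101 XOR 10011 = 01110
  pos 11: 11101 XOR 10011 = 01110
Remainder = 1110 (nonzero — an error is detected).

1110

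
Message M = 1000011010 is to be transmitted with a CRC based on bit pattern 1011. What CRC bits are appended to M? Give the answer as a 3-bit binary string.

Append 3 zeros: 1000011010000. Divide by 1011 (XOR where the leading bit is 1):
  pos 0: 1000 XOR 1011 = 0011
  pos 2: 1101 XOR 1011 = 0110
  pos 3: 1101 XOR 1011 = 0110
  pos 4: 1100 XOR 1011 = 0111
  pos 5: 1111 XOR 1011 = 0100
  pos 6: 1000 XOR 1011 = 0011
  pos 8: 1100 XOR 1011 = 0111
  pos 9: 1110 XOR 1011 = 0101
Remainder (last 3 bits) = 101. This is the CRC / FCS.

101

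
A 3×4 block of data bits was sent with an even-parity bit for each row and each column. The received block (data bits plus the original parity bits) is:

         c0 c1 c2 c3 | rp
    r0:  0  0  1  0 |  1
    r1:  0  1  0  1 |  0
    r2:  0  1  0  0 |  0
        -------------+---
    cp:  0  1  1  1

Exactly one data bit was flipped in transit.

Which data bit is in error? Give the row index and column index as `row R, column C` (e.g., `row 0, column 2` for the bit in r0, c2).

row 2, column 1

Recompute each row's even parity and compare to rp:
  r0: data parity 1, sent rp 1 → ok
  r1: data parity 0, sent rp 0 → ok
  r2: data parity 1, sent rp 0 → mismatch
Recompute each column's even parity and compare to cp:
  c0: data parity 0, sent cp 0 → ok
  c1: data parity 0, sent cp 1 → mismatch
  c2: data parity 1, sent cp 1 → ok
  c3: data parity 1, sent cp 1 → ok
Exactly one row (r2) and one column (c1) fail → the flipped bit is at their intersection.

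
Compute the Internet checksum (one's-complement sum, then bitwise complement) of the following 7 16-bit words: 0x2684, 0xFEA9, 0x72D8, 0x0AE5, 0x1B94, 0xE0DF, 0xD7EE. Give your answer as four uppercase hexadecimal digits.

One's-complement addition (fold any carry out of bit 15 back into bit 0):
  0x2684 + 0xFEA9 = 0x1252D → wrap carry → 0x252E
  0x252E + 0x72D8 = 0x09806
  0x9806 + 0x0AE5 = 0x0A2EB
  0xA2EB + 0x1B94 = 0x0BE7F
  0xBE7F + 0xE0DF = 0x19F5E → wrap carry → 0x9F5F
  0x9F5F + 0xD7EE = 0x1774D → wrap carry → 0x774E
One's-complement sum = 0x774E.
Checksum = ~0x774E & 0xFFFF = 0x88B1.

88B1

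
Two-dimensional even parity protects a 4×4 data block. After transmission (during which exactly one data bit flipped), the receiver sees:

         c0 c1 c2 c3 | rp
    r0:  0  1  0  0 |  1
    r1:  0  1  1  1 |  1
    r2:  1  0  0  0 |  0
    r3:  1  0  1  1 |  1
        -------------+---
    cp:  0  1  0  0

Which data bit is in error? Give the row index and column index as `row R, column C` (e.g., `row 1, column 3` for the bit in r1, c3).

row 2, column 1

Recompute each row's even parity and compare to rp:
  r0: data parity 1, sent rp 1 → ok
  r1: data parity 1, sent rp 1 → ok
  r2: data parity 1, sent rp 0 → mismatch
  r3: data parity 1, sent rp 1 → ok
Recompute each column's even parity and compare to cp:
  c0: data parity 0, sent cp 0 → ok
  c1: data parity 0, sent cp 1 → mismatch
  c2: data parity 0, sent cp 0 → ok
  c3: data parity 0, sent cp 0 → ok
Exactly one row (r2) and one column (c1) fail → the flipped bit is at their intersection.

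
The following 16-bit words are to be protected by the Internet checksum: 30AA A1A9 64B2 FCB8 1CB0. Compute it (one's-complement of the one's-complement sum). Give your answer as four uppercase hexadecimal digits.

One's-complement addition (fold any carry out of bit 15 back into bit 0):
  0x30AA + 0xA1A9 = 0x0D253
  0xD253 + 0x64B2 = 0x13705 → wrap carry → 0x3706
  0x3706 + 0xFCB8 = 0x133BE → wrap carry → 0x33BF
  0x33BF + 0x1CB0 = 0x0506F
One's-complement sum = 0x506F.
Checksum = ~0x506F & 0xFFFF = 0xAF90.

AF90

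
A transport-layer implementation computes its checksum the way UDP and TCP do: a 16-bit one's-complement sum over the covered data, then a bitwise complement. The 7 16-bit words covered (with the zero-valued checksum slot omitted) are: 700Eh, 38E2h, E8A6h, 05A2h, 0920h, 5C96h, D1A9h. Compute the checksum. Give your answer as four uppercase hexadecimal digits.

One's-complement addition (fold any carry out of bit 15 back into bit 0):
  0x700E + 0x38E2 = 0x0A8F0
  0xA8F0 + 0xE8A6 = 0x19196 → wrap carry → 0x9197
  0x9197 + 0x05A2 = 0x09739
  0x9739 + 0x0920 = 0x0A059
  0xA059 + 0x5C96 = 0x0FCEF
  0xFCEF + 0xD1A9 = 0x1CE98 → wrap carry → 0xCE99
One's-complement sum = 0xCE99.
Checksum = ~0xCE99 & 0xFFFF = 0x3166.

3166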